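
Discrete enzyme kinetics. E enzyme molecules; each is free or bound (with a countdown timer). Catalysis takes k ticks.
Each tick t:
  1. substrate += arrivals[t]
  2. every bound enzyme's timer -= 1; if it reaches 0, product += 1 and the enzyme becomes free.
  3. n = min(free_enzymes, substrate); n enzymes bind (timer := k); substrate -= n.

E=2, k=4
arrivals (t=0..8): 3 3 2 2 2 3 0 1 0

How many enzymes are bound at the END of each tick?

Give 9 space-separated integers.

Answer: 2 2 2 2 2 2 2 2 2

Derivation:
t=0: arr=3 -> substrate=1 bound=2 product=0
t=1: arr=3 -> substrate=4 bound=2 product=0
t=2: arr=2 -> substrate=6 bound=2 product=0
t=3: arr=2 -> substrate=8 bound=2 product=0
t=4: arr=2 -> substrate=8 bound=2 product=2
t=5: arr=3 -> substrate=11 bound=2 product=2
t=6: arr=0 -> substrate=11 bound=2 product=2
t=7: arr=1 -> substrate=12 bound=2 product=2
t=8: arr=0 -> substrate=10 bound=2 product=4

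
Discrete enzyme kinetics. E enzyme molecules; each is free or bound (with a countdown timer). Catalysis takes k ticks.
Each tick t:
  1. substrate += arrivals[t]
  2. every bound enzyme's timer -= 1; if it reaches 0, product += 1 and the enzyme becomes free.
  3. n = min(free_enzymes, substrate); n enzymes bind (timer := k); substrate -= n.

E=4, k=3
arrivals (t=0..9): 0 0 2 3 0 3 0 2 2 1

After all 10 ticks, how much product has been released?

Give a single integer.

Answer: 8

Derivation:
t=0: arr=0 -> substrate=0 bound=0 product=0
t=1: arr=0 -> substrate=0 bound=0 product=0
t=2: arr=2 -> substrate=0 bound=2 product=0
t=3: arr=3 -> substrate=1 bound=4 product=0
t=4: arr=0 -> substrate=1 bound=4 product=0
t=5: arr=3 -> substrate=2 bound=4 product=2
t=6: arr=0 -> substrate=0 bound=4 product=4
t=7: arr=2 -> substrate=2 bound=4 product=4
t=8: arr=2 -> substrate=2 bound=4 product=6
t=9: arr=1 -> substrate=1 bound=4 product=8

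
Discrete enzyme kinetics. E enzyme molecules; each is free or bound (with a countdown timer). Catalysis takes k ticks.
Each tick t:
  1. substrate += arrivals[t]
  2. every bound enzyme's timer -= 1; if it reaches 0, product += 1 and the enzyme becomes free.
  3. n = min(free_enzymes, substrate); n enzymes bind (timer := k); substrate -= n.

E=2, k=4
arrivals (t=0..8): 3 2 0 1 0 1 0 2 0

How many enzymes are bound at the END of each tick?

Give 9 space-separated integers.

Answer: 2 2 2 2 2 2 2 2 2

Derivation:
t=0: arr=3 -> substrate=1 bound=2 product=0
t=1: arr=2 -> substrate=3 bound=2 product=0
t=2: arr=0 -> substrate=3 bound=2 product=0
t=3: arr=1 -> substrate=4 bound=2 product=0
t=4: arr=0 -> substrate=2 bound=2 product=2
t=5: arr=1 -> substrate=3 bound=2 product=2
t=6: arr=0 -> substrate=3 bound=2 product=2
t=7: arr=2 -> substrate=5 bound=2 product=2
t=8: arr=0 -> substrate=3 bound=2 product=4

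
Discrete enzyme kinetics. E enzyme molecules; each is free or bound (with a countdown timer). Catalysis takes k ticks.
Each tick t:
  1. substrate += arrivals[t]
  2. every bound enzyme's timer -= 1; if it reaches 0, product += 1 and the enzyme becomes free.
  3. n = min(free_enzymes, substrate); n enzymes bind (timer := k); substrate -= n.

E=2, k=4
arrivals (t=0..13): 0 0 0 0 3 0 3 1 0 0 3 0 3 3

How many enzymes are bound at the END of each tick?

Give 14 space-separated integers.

t=0: arr=0 -> substrate=0 bound=0 product=0
t=1: arr=0 -> substrate=0 bound=0 product=0
t=2: arr=0 -> substrate=0 bound=0 product=0
t=3: arr=0 -> substrate=0 bound=0 product=0
t=4: arr=3 -> substrate=1 bound=2 product=0
t=5: arr=0 -> substrate=1 bound=2 product=0
t=6: arr=3 -> substrate=4 bound=2 product=0
t=7: arr=1 -> substrate=5 bound=2 product=0
t=8: arr=0 -> substrate=3 bound=2 product=2
t=9: arr=0 -> substrate=3 bound=2 product=2
t=10: arr=3 -> substrate=6 bound=2 product=2
t=11: arr=0 -> substrate=6 bound=2 product=2
t=12: arr=3 -> substrate=7 bound=2 product=4
t=13: arr=3 -> substrate=10 bound=2 product=4

Answer: 0 0 0 0 2 2 2 2 2 2 2 2 2 2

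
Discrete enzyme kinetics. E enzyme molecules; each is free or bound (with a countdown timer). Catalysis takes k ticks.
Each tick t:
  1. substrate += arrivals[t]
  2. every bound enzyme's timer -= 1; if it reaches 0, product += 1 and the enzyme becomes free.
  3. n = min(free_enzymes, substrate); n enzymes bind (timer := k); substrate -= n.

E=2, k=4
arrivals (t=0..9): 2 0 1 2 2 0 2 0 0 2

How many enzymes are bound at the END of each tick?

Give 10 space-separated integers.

Answer: 2 2 2 2 2 2 2 2 2 2

Derivation:
t=0: arr=2 -> substrate=0 bound=2 product=0
t=1: arr=0 -> substrate=0 bound=2 product=0
t=2: arr=1 -> substrate=1 bound=2 product=0
t=3: arr=2 -> substrate=3 bound=2 product=0
t=4: arr=2 -> substrate=3 bound=2 product=2
t=5: arr=0 -> substrate=3 bound=2 product=2
t=6: arr=2 -> substrate=5 bound=2 product=2
t=7: arr=0 -> substrate=5 bound=2 product=2
t=8: arr=0 -> substrate=3 bound=2 product=4
t=9: arr=2 -> substrate=5 bound=2 product=4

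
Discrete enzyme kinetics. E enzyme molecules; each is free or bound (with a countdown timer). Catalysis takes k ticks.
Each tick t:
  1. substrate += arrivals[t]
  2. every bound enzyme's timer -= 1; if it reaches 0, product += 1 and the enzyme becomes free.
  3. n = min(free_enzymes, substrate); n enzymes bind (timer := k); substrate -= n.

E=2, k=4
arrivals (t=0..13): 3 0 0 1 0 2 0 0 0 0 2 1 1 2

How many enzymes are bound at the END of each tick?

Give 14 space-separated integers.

t=0: arr=3 -> substrate=1 bound=2 product=0
t=1: arr=0 -> substrate=1 bound=2 product=0
t=2: arr=0 -> substrate=1 bound=2 product=0
t=3: arr=1 -> substrate=2 bound=2 product=0
t=4: arr=0 -> substrate=0 bound=2 product=2
t=5: arr=2 -> substrate=2 bound=2 product=2
t=6: arr=0 -> substrate=2 bound=2 product=2
t=7: arr=0 -> substrate=2 bound=2 product=2
t=8: arr=0 -> substrate=0 bound=2 product=4
t=9: arr=0 -> substrate=0 bound=2 product=4
t=10: arr=2 -> substrate=2 bound=2 product=4
t=11: arr=1 -> substrate=3 bound=2 product=4
t=12: arr=1 -> substrate=2 bound=2 product=6
t=13: arr=2 -> substrate=4 bound=2 product=6

Answer: 2 2 2 2 2 2 2 2 2 2 2 2 2 2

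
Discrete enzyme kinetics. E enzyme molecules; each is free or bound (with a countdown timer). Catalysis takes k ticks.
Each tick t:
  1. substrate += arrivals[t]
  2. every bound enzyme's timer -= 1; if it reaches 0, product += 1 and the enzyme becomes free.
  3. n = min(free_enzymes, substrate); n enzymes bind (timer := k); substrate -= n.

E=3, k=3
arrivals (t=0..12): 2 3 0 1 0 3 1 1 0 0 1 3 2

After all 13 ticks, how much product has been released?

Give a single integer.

t=0: arr=2 -> substrate=0 bound=2 product=0
t=1: arr=3 -> substrate=2 bound=3 product=0
t=2: arr=0 -> substrate=2 bound=3 product=0
t=3: arr=1 -> substrate=1 bound=3 product=2
t=4: arr=0 -> substrate=0 bound=3 product=3
t=5: arr=3 -> substrate=3 bound=3 product=3
t=6: arr=1 -> substrate=2 bound=3 product=5
t=7: arr=1 -> substrate=2 bound=3 product=6
t=8: arr=0 -> substrate=2 bound=3 product=6
t=9: arr=0 -> substrate=0 bound=3 product=8
t=10: arr=1 -> substrate=0 bound=3 product=9
t=11: arr=3 -> substrate=3 bound=3 product=9
t=12: arr=2 -> substrate=3 bound=3 product=11

Answer: 11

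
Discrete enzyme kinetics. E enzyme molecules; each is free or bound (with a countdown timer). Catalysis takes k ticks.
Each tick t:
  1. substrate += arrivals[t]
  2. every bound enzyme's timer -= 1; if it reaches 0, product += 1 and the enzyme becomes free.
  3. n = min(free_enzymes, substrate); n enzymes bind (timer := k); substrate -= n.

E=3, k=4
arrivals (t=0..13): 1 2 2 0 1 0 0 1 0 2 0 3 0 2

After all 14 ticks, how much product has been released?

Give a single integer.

Answer: 9

Derivation:
t=0: arr=1 -> substrate=0 bound=1 product=0
t=1: arr=2 -> substrate=0 bound=3 product=0
t=2: arr=2 -> substrate=2 bound=3 product=0
t=3: arr=0 -> substrate=2 bound=3 product=0
t=4: arr=1 -> substrate=2 bound=3 product=1
t=5: arr=0 -> substrate=0 bound=3 product=3
t=6: arr=0 -> substrate=0 bound=3 product=3
t=7: arr=1 -> substrate=1 bound=3 product=3
t=8: arr=0 -> substrate=0 bound=3 product=4
t=9: arr=2 -> substrate=0 bound=3 product=6
t=10: arr=0 -> substrate=0 bound=3 product=6
t=11: arr=3 -> substrate=3 bound=3 product=6
t=12: arr=0 -> substrate=2 bound=3 product=7
t=13: arr=2 -> substrate=2 bound=3 product=9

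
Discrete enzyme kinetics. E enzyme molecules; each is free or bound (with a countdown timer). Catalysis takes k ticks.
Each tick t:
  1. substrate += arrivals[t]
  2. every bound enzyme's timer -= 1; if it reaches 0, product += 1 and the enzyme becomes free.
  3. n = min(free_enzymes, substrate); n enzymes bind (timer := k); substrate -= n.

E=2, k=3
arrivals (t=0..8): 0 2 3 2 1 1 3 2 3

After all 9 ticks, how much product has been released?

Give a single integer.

t=0: arr=0 -> substrate=0 bound=0 product=0
t=1: arr=2 -> substrate=0 bound=2 product=0
t=2: arr=3 -> substrate=3 bound=2 product=0
t=3: arr=2 -> substrate=5 bound=2 product=0
t=4: arr=1 -> substrate=4 bound=2 product=2
t=5: arr=1 -> substrate=5 bound=2 product=2
t=6: arr=3 -> substrate=8 bound=2 product=2
t=7: arr=2 -> substrate=8 bound=2 product=4
t=8: arr=3 -> substrate=11 bound=2 product=4

Answer: 4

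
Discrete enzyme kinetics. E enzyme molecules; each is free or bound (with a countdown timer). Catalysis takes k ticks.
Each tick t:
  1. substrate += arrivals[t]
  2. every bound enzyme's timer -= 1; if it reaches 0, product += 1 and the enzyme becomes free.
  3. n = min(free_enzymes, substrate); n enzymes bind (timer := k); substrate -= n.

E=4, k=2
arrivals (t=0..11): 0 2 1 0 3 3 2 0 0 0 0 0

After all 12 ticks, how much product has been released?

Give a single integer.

t=0: arr=0 -> substrate=0 bound=0 product=0
t=1: arr=2 -> substrate=0 bound=2 product=0
t=2: arr=1 -> substrate=0 bound=3 product=0
t=3: arr=0 -> substrate=0 bound=1 product=2
t=4: arr=3 -> substrate=0 bound=3 product=3
t=5: arr=3 -> substrate=2 bound=4 product=3
t=6: arr=2 -> substrate=1 bound=4 product=6
t=7: arr=0 -> substrate=0 bound=4 product=7
t=8: arr=0 -> substrate=0 bound=1 product=10
t=9: arr=0 -> substrate=0 bound=0 product=11
t=10: arr=0 -> substrate=0 bound=0 product=11
t=11: arr=0 -> substrate=0 bound=0 product=11

Answer: 11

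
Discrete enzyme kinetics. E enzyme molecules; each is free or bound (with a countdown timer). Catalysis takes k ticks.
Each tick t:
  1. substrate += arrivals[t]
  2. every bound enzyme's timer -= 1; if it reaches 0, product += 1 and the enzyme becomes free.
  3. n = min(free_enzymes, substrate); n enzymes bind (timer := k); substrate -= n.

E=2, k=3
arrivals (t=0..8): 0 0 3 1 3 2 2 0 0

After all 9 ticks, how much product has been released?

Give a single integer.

t=0: arr=0 -> substrate=0 bound=0 product=0
t=1: arr=0 -> substrate=0 bound=0 product=0
t=2: arr=3 -> substrate=1 bound=2 product=0
t=3: arr=1 -> substrate=2 bound=2 product=0
t=4: arr=3 -> substrate=5 bound=2 product=0
t=5: arr=2 -> substrate=5 bound=2 product=2
t=6: arr=2 -> substrate=7 bound=2 product=2
t=7: arr=0 -> substrate=7 bound=2 product=2
t=8: arr=0 -> substrate=5 bound=2 product=4

Answer: 4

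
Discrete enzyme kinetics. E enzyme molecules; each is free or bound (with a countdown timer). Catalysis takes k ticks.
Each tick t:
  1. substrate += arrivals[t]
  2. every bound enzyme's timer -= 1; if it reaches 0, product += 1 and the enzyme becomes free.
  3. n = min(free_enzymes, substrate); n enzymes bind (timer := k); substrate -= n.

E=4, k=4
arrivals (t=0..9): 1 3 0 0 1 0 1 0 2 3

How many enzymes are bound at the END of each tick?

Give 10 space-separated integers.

t=0: arr=1 -> substrate=0 bound=1 product=0
t=1: arr=3 -> substrate=0 bound=4 product=0
t=2: arr=0 -> substrate=0 bound=4 product=0
t=3: arr=0 -> substrate=0 bound=4 product=0
t=4: arr=1 -> substrate=0 bound=4 product=1
t=5: arr=0 -> substrate=0 bound=1 product=4
t=6: arr=1 -> substrate=0 bound=2 product=4
t=7: arr=0 -> substrate=0 bound=2 product=4
t=8: arr=2 -> substrate=0 bound=3 product=5
t=9: arr=3 -> substrate=2 bound=4 product=5

Answer: 1 4 4 4 4 1 2 2 3 4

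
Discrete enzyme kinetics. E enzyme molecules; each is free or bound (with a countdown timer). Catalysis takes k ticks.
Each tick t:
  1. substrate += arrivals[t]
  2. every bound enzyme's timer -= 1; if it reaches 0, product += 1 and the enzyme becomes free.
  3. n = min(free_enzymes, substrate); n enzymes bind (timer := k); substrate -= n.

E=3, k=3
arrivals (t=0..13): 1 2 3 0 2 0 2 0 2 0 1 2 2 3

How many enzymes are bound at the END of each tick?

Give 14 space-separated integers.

t=0: arr=1 -> substrate=0 bound=1 product=0
t=1: arr=2 -> substrate=0 bound=3 product=0
t=2: arr=3 -> substrate=3 bound=3 product=0
t=3: arr=0 -> substrate=2 bound=3 product=1
t=4: arr=2 -> substrate=2 bound=3 product=3
t=5: arr=0 -> substrate=2 bound=3 product=3
t=6: arr=2 -> substrate=3 bound=3 product=4
t=7: arr=0 -> substrate=1 bound=3 product=6
t=8: arr=2 -> substrate=3 bound=3 product=6
t=9: arr=0 -> substrate=2 bound=3 product=7
t=10: arr=1 -> substrate=1 bound=3 product=9
t=11: arr=2 -> substrate=3 bound=3 product=9
t=12: arr=2 -> substrate=4 bound=3 product=10
t=13: arr=3 -> substrate=5 bound=3 product=12

Answer: 1 3 3 3 3 3 3 3 3 3 3 3 3 3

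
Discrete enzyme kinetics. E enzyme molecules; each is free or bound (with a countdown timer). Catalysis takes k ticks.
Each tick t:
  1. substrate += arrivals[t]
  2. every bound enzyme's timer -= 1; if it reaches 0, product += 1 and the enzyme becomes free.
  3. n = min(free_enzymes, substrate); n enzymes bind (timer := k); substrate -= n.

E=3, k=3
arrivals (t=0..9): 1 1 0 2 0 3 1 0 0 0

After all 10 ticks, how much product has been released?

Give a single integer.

t=0: arr=1 -> substrate=0 bound=1 product=0
t=1: arr=1 -> substrate=0 bound=2 product=0
t=2: arr=0 -> substrate=0 bound=2 product=0
t=3: arr=2 -> substrate=0 bound=3 product=1
t=4: arr=0 -> substrate=0 bound=2 product=2
t=5: arr=3 -> substrate=2 bound=3 product=2
t=6: arr=1 -> substrate=1 bound=3 product=4
t=7: arr=0 -> substrate=1 bound=3 product=4
t=8: arr=0 -> substrate=0 bound=3 product=5
t=9: arr=0 -> substrate=0 bound=1 product=7

Answer: 7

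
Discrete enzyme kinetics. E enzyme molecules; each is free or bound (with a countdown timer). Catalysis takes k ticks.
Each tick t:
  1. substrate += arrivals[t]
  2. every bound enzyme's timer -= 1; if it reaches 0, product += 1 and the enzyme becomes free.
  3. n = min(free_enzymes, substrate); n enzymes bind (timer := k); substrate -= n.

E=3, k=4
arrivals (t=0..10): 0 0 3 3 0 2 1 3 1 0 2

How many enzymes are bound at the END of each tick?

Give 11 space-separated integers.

t=0: arr=0 -> substrate=0 bound=0 product=0
t=1: arr=0 -> substrate=0 bound=0 product=0
t=2: arr=3 -> substrate=0 bound=3 product=0
t=3: arr=3 -> substrate=3 bound=3 product=0
t=4: arr=0 -> substrate=3 bound=3 product=0
t=5: arr=2 -> substrate=5 bound=3 product=0
t=6: arr=1 -> substrate=3 bound=3 product=3
t=7: arr=3 -> substrate=6 bound=3 product=3
t=8: arr=1 -> substrate=7 bound=3 product=3
t=9: arr=0 -> substrate=7 bound=3 product=3
t=10: arr=2 -> substrate=6 bound=3 product=6

Answer: 0 0 3 3 3 3 3 3 3 3 3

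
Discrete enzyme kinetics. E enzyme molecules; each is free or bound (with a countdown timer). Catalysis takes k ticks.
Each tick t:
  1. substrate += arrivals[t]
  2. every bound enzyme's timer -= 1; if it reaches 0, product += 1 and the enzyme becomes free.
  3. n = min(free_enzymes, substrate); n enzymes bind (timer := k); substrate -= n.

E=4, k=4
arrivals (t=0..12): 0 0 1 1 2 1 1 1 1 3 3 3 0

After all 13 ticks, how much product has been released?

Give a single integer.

t=0: arr=0 -> substrate=0 bound=0 product=0
t=1: arr=0 -> substrate=0 bound=0 product=0
t=2: arr=1 -> substrate=0 bound=1 product=0
t=3: arr=1 -> substrate=0 bound=2 product=0
t=4: arr=2 -> substrate=0 bound=4 product=0
t=5: arr=1 -> substrate=1 bound=4 product=0
t=6: arr=1 -> substrate=1 bound=4 product=1
t=7: arr=1 -> substrate=1 bound=4 product=2
t=8: arr=1 -> substrate=0 bound=4 product=4
t=9: arr=3 -> substrate=3 bound=4 product=4
t=10: arr=3 -> substrate=5 bound=4 product=5
t=11: arr=3 -> substrate=7 bound=4 product=6
t=12: arr=0 -> substrate=5 bound=4 product=8

Answer: 8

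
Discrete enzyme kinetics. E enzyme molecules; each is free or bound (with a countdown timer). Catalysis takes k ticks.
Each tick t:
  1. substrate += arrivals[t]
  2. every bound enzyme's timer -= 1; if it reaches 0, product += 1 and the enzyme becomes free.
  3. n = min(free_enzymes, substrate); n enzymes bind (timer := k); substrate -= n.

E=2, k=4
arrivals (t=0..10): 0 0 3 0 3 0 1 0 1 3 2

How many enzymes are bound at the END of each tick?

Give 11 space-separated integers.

t=0: arr=0 -> substrate=0 bound=0 product=0
t=1: arr=0 -> substrate=0 bound=0 product=0
t=2: arr=3 -> substrate=1 bound=2 product=0
t=3: arr=0 -> substrate=1 bound=2 product=0
t=4: arr=3 -> substrate=4 bound=2 product=0
t=5: arr=0 -> substrate=4 bound=2 product=0
t=6: arr=1 -> substrate=3 bound=2 product=2
t=7: arr=0 -> substrate=3 bound=2 product=2
t=8: arr=1 -> substrate=4 bound=2 product=2
t=9: arr=3 -> substrate=7 bound=2 product=2
t=10: arr=2 -> substrate=7 bound=2 product=4

Answer: 0 0 2 2 2 2 2 2 2 2 2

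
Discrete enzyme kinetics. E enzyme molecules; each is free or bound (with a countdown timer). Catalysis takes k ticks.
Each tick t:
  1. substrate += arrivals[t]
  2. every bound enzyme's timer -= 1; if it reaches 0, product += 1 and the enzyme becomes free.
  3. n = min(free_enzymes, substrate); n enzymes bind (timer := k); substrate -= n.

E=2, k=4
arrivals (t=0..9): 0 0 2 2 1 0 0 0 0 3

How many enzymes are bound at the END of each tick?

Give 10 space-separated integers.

Answer: 0 0 2 2 2 2 2 2 2 2

Derivation:
t=0: arr=0 -> substrate=0 bound=0 product=0
t=1: arr=0 -> substrate=0 bound=0 product=0
t=2: arr=2 -> substrate=0 bound=2 product=0
t=3: arr=2 -> substrate=2 bound=2 product=0
t=4: arr=1 -> substrate=3 bound=2 product=0
t=5: arr=0 -> substrate=3 bound=2 product=0
t=6: arr=0 -> substrate=1 bound=2 product=2
t=7: arr=0 -> substrate=1 bound=2 product=2
t=8: arr=0 -> substrate=1 bound=2 product=2
t=9: arr=3 -> substrate=4 bound=2 product=2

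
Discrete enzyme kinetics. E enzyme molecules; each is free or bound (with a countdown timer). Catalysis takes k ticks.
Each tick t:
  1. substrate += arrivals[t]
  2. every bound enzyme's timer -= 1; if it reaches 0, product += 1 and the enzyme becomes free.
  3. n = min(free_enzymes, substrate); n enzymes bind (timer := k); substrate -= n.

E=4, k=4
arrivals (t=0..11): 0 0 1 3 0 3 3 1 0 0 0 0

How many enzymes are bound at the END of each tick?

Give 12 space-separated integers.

Answer: 0 0 1 4 4 4 4 4 4 4 4 3

Derivation:
t=0: arr=0 -> substrate=0 bound=0 product=0
t=1: arr=0 -> substrate=0 bound=0 product=0
t=2: arr=1 -> substrate=0 bound=1 product=0
t=3: arr=3 -> substrate=0 bound=4 product=0
t=4: arr=0 -> substrate=0 bound=4 product=0
t=5: arr=3 -> substrate=3 bound=4 product=0
t=6: arr=3 -> substrate=5 bound=4 product=1
t=7: arr=1 -> substrate=3 bound=4 product=4
t=8: arr=0 -> substrate=3 bound=4 product=4
t=9: arr=0 -> substrate=3 bound=4 product=4
t=10: arr=0 -> substrate=2 bound=4 product=5
t=11: arr=0 -> substrate=0 bound=3 product=8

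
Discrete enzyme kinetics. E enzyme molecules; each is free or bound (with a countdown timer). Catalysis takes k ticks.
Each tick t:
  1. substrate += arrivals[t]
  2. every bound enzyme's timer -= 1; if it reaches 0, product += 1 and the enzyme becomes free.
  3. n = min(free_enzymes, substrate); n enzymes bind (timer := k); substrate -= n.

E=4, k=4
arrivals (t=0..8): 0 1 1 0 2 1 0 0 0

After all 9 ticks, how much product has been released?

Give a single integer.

t=0: arr=0 -> substrate=0 bound=0 product=0
t=1: arr=1 -> substrate=0 bound=1 product=0
t=2: arr=1 -> substrate=0 bound=2 product=0
t=3: arr=0 -> substrate=0 bound=2 product=0
t=4: arr=2 -> substrate=0 bound=4 product=0
t=5: arr=1 -> substrate=0 bound=4 product=1
t=6: arr=0 -> substrate=0 bound=3 product=2
t=7: arr=0 -> substrate=0 bound=3 product=2
t=8: arr=0 -> substrate=0 bound=1 product=4

Answer: 4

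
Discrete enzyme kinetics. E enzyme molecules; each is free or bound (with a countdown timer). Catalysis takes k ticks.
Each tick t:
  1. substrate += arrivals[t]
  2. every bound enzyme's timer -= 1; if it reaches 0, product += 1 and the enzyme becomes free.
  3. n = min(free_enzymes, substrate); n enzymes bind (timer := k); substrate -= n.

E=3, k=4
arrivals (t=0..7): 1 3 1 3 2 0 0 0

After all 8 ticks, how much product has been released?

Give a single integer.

Answer: 3

Derivation:
t=0: arr=1 -> substrate=0 bound=1 product=0
t=1: arr=3 -> substrate=1 bound=3 product=0
t=2: arr=1 -> substrate=2 bound=3 product=0
t=3: arr=3 -> substrate=5 bound=3 product=0
t=4: arr=2 -> substrate=6 bound=3 product=1
t=5: arr=0 -> substrate=4 bound=3 product=3
t=6: arr=0 -> substrate=4 bound=3 product=3
t=7: arr=0 -> substrate=4 bound=3 product=3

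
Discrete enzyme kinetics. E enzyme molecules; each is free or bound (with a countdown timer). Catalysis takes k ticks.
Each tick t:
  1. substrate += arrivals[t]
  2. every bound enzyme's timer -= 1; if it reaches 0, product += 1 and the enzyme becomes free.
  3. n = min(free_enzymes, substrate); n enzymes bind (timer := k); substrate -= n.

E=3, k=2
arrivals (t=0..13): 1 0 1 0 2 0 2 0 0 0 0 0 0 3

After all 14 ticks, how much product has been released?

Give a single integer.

Answer: 6

Derivation:
t=0: arr=1 -> substrate=0 bound=1 product=0
t=1: arr=0 -> substrate=0 bound=1 product=0
t=2: arr=1 -> substrate=0 bound=1 product=1
t=3: arr=0 -> substrate=0 bound=1 product=1
t=4: arr=2 -> substrate=0 bound=2 product=2
t=5: arr=0 -> substrate=0 bound=2 product=2
t=6: arr=2 -> substrate=0 bound=2 product=4
t=7: arr=0 -> substrate=0 bound=2 product=4
t=8: arr=0 -> substrate=0 bound=0 product=6
t=9: arr=0 -> substrate=0 bound=0 product=6
t=10: arr=0 -> substrate=0 bound=0 product=6
t=11: arr=0 -> substrate=0 bound=0 product=6
t=12: arr=0 -> substrate=0 bound=0 product=6
t=13: arr=3 -> substrate=0 bound=3 product=6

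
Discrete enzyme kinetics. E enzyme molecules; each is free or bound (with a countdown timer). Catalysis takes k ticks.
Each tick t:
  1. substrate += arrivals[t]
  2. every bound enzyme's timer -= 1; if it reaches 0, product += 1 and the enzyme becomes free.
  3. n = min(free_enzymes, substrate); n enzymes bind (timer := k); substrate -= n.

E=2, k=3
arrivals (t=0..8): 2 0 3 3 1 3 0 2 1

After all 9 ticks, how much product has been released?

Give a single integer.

Answer: 4

Derivation:
t=0: arr=2 -> substrate=0 bound=2 product=0
t=1: arr=0 -> substrate=0 bound=2 product=0
t=2: arr=3 -> substrate=3 bound=2 product=0
t=3: arr=3 -> substrate=4 bound=2 product=2
t=4: arr=1 -> substrate=5 bound=2 product=2
t=5: arr=3 -> substrate=8 bound=2 product=2
t=6: arr=0 -> substrate=6 bound=2 product=4
t=7: arr=2 -> substrate=8 bound=2 product=4
t=8: arr=1 -> substrate=9 bound=2 product=4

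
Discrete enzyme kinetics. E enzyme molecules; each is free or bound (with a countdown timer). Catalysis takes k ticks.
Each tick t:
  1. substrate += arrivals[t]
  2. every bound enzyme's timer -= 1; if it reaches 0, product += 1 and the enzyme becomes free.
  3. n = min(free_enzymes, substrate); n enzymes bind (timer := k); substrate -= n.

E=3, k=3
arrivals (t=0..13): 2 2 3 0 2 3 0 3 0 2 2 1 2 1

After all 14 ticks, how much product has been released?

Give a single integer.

Answer: 12

Derivation:
t=0: arr=2 -> substrate=0 bound=2 product=0
t=1: arr=2 -> substrate=1 bound=3 product=0
t=2: arr=3 -> substrate=4 bound=3 product=0
t=3: arr=0 -> substrate=2 bound=3 product=2
t=4: arr=2 -> substrate=3 bound=3 product=3
t=5: arr=3 -> substrate=6 bound=3 product=3
t=6: arr=0 -> substrate=4 bound=3 product=5
t=7: arr=3 -> substrate=6 bound=3 product=6
t=8: arr=0 -> substrate=6 bound=3 product=6
t=9: arr=2 -> substrate=6 bound=3 product=8
t=10: arr=2 -> substrate=7 bound=3 product=9
t=11: arr=1 -> substrate=8 bound=3 product=9
t=12: arr=2 -> substrate=8 bound=3 product=11
t=13: arr=1 -> substrate=8 bound=3 product=12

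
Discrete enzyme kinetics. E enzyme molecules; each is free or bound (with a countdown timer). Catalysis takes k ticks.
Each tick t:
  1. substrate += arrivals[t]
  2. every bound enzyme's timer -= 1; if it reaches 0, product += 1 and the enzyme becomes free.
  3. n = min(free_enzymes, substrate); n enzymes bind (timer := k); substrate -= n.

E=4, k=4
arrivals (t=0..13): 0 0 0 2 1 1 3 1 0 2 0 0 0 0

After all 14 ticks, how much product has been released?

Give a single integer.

t=0: arr=0 -> substrate=0 bound=0 product=0
t=1: arr=0 -> substrate=0 bound=0 product=0
t=2: arr=0 -> substrate=0 bound=0 product=0
t=3: arr=2 -> substrate=0 bound=2 product=0
t=4: arr=1 -> substrate=0 bound=3 product=0
t=5: arr=1 -> substrate=0 bound=4 product=0
t=6: arr=3 -> substrate=3 bound=4 product=0
t=7: arr=1 -> substrate=2 bound=4 product=2
t=8: arr=0 -> substrate=1 bound=4 product=3
t=9: arr=2 -> substrate=2 bound=4 product=4
t=10: arr=0 -> substrate=2 bound=4 product=4
t=11: arr=0 -> substrate=0 bound=4 product=6
t=12: arr=0 -> substrate=0 bound=3 product=7
t=13: arr=0 -> substrate=0 bound=2 product=8

Answer: 8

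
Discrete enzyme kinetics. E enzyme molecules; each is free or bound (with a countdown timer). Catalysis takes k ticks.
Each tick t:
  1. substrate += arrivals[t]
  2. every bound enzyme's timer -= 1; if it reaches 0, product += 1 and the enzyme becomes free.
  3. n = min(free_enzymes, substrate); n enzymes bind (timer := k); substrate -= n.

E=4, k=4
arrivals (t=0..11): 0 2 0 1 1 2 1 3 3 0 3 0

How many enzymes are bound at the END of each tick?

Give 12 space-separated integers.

Answer: 0 2 2 3 4 4 4 4 4 4 4 4

Derivation:
t=0: arr=0 -> substrate=0 bound=0 product=0
t=1: arr=2 -> substrate=0 bound=2 product=0
t=2: arr=0 -> substrate=0 bound=2 product=0
t=3: arr=1 -> substrate=0 bound=3 product=0
t=4: arr=1 -> substrate=0 bound=4 product=0
t=5: arr=2 -> substrate=0 bound=4 product=2
t=6: arr=1 -> substrate=1 bound=4 product=2
t=7: arr=3 -> substrate=3 bound=4 product=3
t=8: arr=3 -> substrate=5 bound=4 product=4
t=9: arr=0 -> substrate=3 bound=4 product=6
t=10: arr=3 -> substrate=6 bound=4 product=6
t=11: arr=0 -> substrate=5 bound=4 product=7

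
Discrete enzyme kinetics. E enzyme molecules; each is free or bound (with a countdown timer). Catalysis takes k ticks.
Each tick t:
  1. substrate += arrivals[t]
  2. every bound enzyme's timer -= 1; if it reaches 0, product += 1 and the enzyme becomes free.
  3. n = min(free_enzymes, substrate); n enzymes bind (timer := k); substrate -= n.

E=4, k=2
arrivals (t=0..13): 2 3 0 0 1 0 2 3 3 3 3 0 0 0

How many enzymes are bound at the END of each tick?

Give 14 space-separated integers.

Answer: 2 4 3 1 1 1 2 4 4 4 4 4 4 2

Derivation:
t=0: arr=2 -> substrate=0 bound=2 product=0
t=1: arr=3 -> substrate=1 bound=4 product=0
t=2: arr=0 -> substrate=0 bound=3 product=2
t=3: arr=0 -> substrate=0 bound=1 product=4
t=4: arr=1 -> substrate=0 bound=1 product=5
t=5: arr=0 -> substrate=0 bound=1 product=5
t=6: arr=2 -> substrate=0 bound=2 product=6
t=7: arr=3 -> substrate=1 bound=4 product=6
t=8: arr=3 -> substrate=2 bound=4 product=8
t=9: arr=3 -> substrate=3 bound=4 product=10
t=10: arr=3 -> substrate=4 bound=4 product=12
t=11: arr=0 -> substrate=2 bound=4 product=14
t=12: arr=0 -> substrate=0 bound=4 product=16
t=13: arr=0 -> substrate=0 bound=2 product=18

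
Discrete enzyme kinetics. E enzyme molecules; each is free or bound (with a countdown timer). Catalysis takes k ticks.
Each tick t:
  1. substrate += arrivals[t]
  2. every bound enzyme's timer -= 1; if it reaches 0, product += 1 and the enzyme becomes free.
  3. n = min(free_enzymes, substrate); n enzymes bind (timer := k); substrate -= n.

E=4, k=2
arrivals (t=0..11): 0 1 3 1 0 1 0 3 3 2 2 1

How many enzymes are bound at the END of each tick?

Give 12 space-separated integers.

t=0: arr=0 -> substrate=0 bound=0 product=0
t=1: arr=1 -> substrate=0 bound=1 product=0
t=2: arr=3 -> substrate=0 bound=4 product=0
t=3: arr=1 -> substrate=0 bound=4 product=1
t=4: arr=0 -> substrate=0 bound=1 product=4
t=5: arr=1 -> substrate=0 bound=1 product=5
t=6: arr=0 -> substrate=0 bound=1 product=5
t=7: arr=3 -> substrate=0 bound=3 product=6
t=8: arr=3 -> substrate=2 bound=4 product=6
t=9: arr=2 -> substrate=1 bound=4 product=9
t=10: arr=2 -> substrate=2 bound=4 product=10
t=11: arr=1 -> substrate=0 bound=4 product=13

Answer: 0 1 4 4 1 1 1 3 4 4 4 4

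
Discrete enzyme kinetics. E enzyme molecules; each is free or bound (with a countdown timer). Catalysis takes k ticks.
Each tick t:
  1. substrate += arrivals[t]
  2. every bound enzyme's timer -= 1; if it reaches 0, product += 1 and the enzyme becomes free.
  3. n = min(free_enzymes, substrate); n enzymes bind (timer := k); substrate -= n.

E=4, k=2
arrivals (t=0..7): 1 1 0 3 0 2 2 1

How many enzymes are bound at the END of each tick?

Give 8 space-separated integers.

Answer: 1 2 1 3 3 2 4 3

Derivation:
t=0: arr=1 -> substrate=0 bound=1 product=0
t=1: arr=1 -> substrate=0 bound=2 product=0
t=2: arr=0 -> substrate=0 bound=1 product=1
t=3: arr=3 -> substrate=0 bound=3 product=2
t=4: arr=0 -> substrate=0 bound=3 product=2
t=5: arr=2 -> substrate=0 bound=2 product=5
t=6: arr=2 -> substrate=0 bound=4 product=5
t=7: arr=1 -> substrate=0 bound=3 product=7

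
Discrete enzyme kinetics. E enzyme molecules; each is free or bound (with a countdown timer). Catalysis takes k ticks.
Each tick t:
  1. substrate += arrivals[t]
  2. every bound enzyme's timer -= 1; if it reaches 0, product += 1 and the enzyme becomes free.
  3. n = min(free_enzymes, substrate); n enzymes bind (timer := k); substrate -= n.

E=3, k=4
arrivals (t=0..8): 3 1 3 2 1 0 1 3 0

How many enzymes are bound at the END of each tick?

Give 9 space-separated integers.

Answer: 3 3 3 3 3 3 3 3 3

Derivation:
t=0: arr=3 -> substrate=0 bound=3 product=0
t=1: arr=1 -> substrate=1 bound=3 product=0
t=2: arr=3 -> substrate=4 bound=3 product=0
t=3: arr=2 -> substrate=6 bound=3 product=0
t=4: arr=1 -> substrate=4 bound=3 product=3
t=5: arr=0 -> substrate=4 bound=3 product=3
t=6: arr=1 -> substrate=5 bound=3 product=3
t=7: arr=3 -> substrate=8 bound=3 product=3
t=8: arr=0 -> substrate=5 bound=3 product=6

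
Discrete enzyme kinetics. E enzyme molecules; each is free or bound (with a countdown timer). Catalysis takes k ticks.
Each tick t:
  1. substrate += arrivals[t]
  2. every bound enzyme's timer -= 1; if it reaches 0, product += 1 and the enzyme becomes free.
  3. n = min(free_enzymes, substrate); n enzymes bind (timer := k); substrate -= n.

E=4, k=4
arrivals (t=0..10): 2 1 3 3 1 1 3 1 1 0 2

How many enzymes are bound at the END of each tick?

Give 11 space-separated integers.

Answer: 2 3 4 4 4 4 4 4 4 4 4

Derivation:
t=0: arr=2 -> substrate=0 bound=2 product=0
t=1: arr=1 -> substrate=0 bound=3 product=0
t=2: arr=3 -> substrate=2 bound=4 product=0
t=3: arr=3 -> substrate=5 bound=4 product=0
t=4: arr=1 -> substrate=4 bound=4 product=2
t=5: arr=1 -> substrate=4 bound=4 product=3
t=6: arr=3 -> substrate=6 bound=4 product=4
t=7: arr=1 -> substrate=7 bound=4 product=4
t=8: arr=1 -> substrate=6 bound=4 product=6
t=9: arr=0 -> substrate=5 bound=4 product=7
t=10: arr=2 -> substrate=6 bound=4 product=8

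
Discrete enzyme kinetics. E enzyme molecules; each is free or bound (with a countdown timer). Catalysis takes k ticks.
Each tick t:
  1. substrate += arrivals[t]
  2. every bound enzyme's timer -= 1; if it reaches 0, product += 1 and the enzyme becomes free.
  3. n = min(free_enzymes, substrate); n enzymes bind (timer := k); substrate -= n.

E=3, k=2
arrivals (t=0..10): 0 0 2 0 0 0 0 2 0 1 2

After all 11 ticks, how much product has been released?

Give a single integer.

t=0: arr=0 -> substrate=0 bound=0 product=0
t=1: arr=0 -> substrate=0 bound=0 product=0
t=2: arr=2 -> substrate=0 bound=2 product=0
t=3: arr=0 -> substrate=0 bound=2 product=0
t=4: arr=0 -> substrate=0 bound=0 product=2
t=5: arr=0 -> substrate=0 bound=0 product=2
t=6: arr=0 -> substrate=0 bound=0 product=2
t=7: arr=2 -> substrate=0 bound=2 product=2
t=8: arr=0 -> substrate=0 bound=2 product=2
t=9: arr=1 -> substrate=0 bound=1 product=4
t=10: arr=2 -> substrate=0 bound=3 product=4

Answer: 4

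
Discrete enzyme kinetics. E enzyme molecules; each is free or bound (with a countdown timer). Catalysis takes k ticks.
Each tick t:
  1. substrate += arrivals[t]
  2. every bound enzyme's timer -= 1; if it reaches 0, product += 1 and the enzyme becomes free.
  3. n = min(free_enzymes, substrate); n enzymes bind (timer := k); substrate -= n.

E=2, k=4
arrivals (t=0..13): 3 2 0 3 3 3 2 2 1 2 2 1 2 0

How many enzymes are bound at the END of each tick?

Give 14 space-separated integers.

Answer: 2 2 2 2 2 2 2 2 2 2 2 2 2 2

Derivation:
t=0: arr=3 -> substrate=1 bound=2 product=0
t=1: arr=2 -> substrate=3 bound=2 product=0
t=2: arr=0 -> substrate=3 bound=2 product=0
t=3: arr=3 -> substrate=6 bound=2 product=0
t=4: arr=3 -> substrate=7 bound=2 product=2
t=5: arr=3 -> substrate=10 bound=2 product=2
t=6: arr=2 -> substrate=12 bound=2 product=2
t=7: arr=2 -> substrate=14 bound=2 product=2
t=8: arr=1 -> substrate=13 bound=2 product=4
t=9: arr=2 -> substrate=15 bound=2 product=4
t=10: arr=2 -> substrate=17 bound=2 product=4
t=11: arr=1 -> substrate=18 bound=2 product=4
t=12: arr=2 -> substrate=18 bound=2 product=6
t=13: arr=0 -> substrate=18 bound=2 product=6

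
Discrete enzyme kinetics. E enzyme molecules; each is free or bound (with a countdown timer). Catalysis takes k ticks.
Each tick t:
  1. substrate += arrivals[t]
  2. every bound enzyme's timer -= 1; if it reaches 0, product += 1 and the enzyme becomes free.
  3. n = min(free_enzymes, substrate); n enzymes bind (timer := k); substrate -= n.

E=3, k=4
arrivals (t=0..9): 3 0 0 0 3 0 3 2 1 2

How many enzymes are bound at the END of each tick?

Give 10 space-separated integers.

t=0: arr=3 -> substrate=0 bound=3 product=0
t=1: arr=0 -> substrate=0 bound=3 product=0
t=2: arr=0 -> substrate=0 bound=3 product=0
t=3: arr=0 -> substrate=0 bound=3 product=0
t=4: arr=3 -> substrate=0 bound=3 product=3
t=5: arr=0 -> substrate=0 bound=3 product=3
t=6: arr=3 -> substrate=3 bound=3 product=3
t=7: arr=2 -> substrate=5 bound=3 product=3
t=8: arr=1 -> substrate=3 bound=3 product=6
t=9: arr=2 -> substrate=5 bound=3 product=6

Answer: 3 3 3 3 3 3 3 3 3 3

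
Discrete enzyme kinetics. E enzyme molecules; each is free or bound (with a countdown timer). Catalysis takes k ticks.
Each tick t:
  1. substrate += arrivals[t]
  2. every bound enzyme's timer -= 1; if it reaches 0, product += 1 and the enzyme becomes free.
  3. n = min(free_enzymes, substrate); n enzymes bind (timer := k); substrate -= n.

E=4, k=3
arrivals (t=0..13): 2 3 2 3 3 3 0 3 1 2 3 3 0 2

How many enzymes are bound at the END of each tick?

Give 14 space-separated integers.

t=0: arr=2 -> substrate=0 bound=2 product=0
t=1: arr=3 -> substrate=1 bound=4 product=0
t=2: arr=2 -> substrate=3 bound=4 product=0
t=3: arr=3 -> substrate=4 bound=4 product=2
t=4: arr=3 -> substrate=5 bound=4 product=4
t=5: arr=3 -> substrate=8 bound=4 product=4
t=6: arr=0 -> substrate=6 bound=4 product=6
t=7: arr=3 -> substrate=7 bound=4 product=8
t=8: arr=1 -> substrate=8 bound=4 product=8
t=9: arr=2 -> substrate=8 bound=4 product=10
t=10: arr=3 -> substrate=9 bound=4 product=12
t=11: arr=3 -> substrate=12 bound=4 product=12
t=12: arr=0 -> substrate=10 bound=4 product=14
t=13: arr=2 -> substrate=10 bound=4 product=16

Answer: 2 4 4 4 4 4 4 4 4 4 4 4 4 4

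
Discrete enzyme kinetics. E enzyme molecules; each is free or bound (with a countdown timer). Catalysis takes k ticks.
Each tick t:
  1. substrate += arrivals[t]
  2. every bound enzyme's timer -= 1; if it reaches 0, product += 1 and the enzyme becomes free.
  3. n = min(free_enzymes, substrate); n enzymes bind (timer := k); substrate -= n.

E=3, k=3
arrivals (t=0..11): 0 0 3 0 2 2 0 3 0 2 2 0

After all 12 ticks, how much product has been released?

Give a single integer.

t=0: arr=0 -> substrate=0 bound=0 product=0
t=1: arr=0 -> substrate=0 bound=0 product=0
t=2: arr=3 -> substrate=0 bound=3 product=0
t=3: arr=0 -> substrate=0 bound=3 product=0
t=4: arr=2 -> substrate=2 bound=3 product=0
t=5: arr=2 -> substrate=1 bound=3 product=3
t=6: arr=0 -> substrate=1 bound=3 product=3
t=7: arr=3 -> substrate=4 bound=3 product=3
t=8: arr=0 -> substrate=1 bound=3 product=6
t=9: arr=2 -> substrate=3 bound=3 product=6
t=10: arr=2 -> substrate=5 bound=3 product=6
t=11: arr=0 -> substrate=2 bound=3 product=9

Answer: 9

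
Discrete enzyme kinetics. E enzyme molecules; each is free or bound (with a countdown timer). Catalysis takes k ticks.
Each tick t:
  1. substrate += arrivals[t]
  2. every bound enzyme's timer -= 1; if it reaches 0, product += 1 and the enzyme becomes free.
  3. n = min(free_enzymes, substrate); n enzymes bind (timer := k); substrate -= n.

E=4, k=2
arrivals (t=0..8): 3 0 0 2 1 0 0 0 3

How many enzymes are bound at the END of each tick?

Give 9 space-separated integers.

Answer: 3 3 0 2 3 1 0 0 3

Derivation:
t=0: arr=3 -> substrate=0 bound=3 product=0
t=1: arr=0 -> substrate=0 bound=3 product=0
t=2: arr=0 -> substrate=0 bound=0 product=3
t=3: arr=2 -> substrate=0 bound=2 product=3
t=4: arr=1 -> substrate=0 bound=3 product=3
t=5: arr=0 -> substrate=0 bound=1 product=5
t=6: arr=0 -> substrate=0 bound=0 product=6
t=7: arr=0 -> substrate=0 bound=0 product=6
t=8: arr=3 -> substrate=0 bound=3 product=6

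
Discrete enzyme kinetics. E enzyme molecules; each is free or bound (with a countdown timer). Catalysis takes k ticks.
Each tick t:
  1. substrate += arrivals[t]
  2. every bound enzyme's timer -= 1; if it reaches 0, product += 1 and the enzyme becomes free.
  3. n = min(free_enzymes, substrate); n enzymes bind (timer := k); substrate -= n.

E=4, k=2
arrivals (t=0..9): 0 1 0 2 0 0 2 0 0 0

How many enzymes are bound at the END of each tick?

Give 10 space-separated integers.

t=0: arr=0 -> substrate=0 bound=0 product=0
t=1: arr=1 -> substrate=0 bound=1 product=0
t=2: arr=0 -> substrate=0 bound=1 product=0
t=3: arr=2 -> substrate=0 bound=2 product=1
t=4: arr=0 -> substrate=0 bound=2 product=1
t=5: arr=0 -> substrate=0 bound=0 product=3
t=6: arr=2 -> substrate=0 bound=2 product=3
t=7: arr=0 -> substrate=0 bound=2 product=3
t=8: arr=0 -> substrate=0 bound=0 product=5
t=9: arr=0 -> substrate=0 bound=0 product=5

Answer: 0 1 1 2 2 0 2 2 0 0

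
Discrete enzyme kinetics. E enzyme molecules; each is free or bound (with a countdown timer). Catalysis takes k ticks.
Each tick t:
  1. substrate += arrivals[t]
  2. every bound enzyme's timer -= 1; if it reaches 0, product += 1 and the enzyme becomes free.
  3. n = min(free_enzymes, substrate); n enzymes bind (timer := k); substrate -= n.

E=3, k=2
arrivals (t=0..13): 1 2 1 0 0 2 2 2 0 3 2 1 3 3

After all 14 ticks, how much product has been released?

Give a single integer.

Answer: 15

Derivation:
t=0: arr=1 -> substrate=0 bound=1 product=0
t=1: arr=2 -> substrate=0 bound=3 product=0
t=2: arr=1 -> substrate=0 bound=3 product=1
t=3: arr=0 -> substrate=0 bound=1 product=3
t=4: arr=0 -> substrate=0 bound=0 product=4
t=5: arr=2 -> substrate=0 bound=2 product=4
t=6: arr=2 -> substrate=1 bound=3 product=4
t=7: arr=2 -> substrate=1 bound=3 product=6
t=8: arr=0 -> substrate=0 bound=3 product=7
t=9: arr=3 -> substrate=1 bound=3 product=9
t=10: arr=2 -> substrate=2 bound=3 product=10
t=11: arr=1 -> substrate=1 bound=3 product=12
t=12: arr=3 -> substrate=3 bound=3 product=13
t=13: arr=3 -> substrate=4 bound=3 product=15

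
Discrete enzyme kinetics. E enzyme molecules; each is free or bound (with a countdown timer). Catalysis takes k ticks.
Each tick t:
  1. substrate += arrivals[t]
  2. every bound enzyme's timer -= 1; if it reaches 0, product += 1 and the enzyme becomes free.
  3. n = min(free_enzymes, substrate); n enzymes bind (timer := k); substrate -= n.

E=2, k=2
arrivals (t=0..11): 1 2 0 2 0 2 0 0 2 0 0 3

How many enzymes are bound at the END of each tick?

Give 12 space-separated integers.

Answer: 1 2 2 2 2 2 2 1 2 2 0 2

Derivation:
t=0: arr=1 -> substrate=0 bound=1 product=0
t=1: arr=2 -> substrate=1 bound=2 product=0
t=2: arr=0 -> substrate=0 bound=2 product=1
t=3: arr=2 -> substrate=1 bound=2 product=2
t=4: arr=0 -> substrate=0 bound=2 product=3
t=5: arr=2 -> substrate=1 bound=2 product=4
t=6: arr=0 -> substrate=0 bound=2 product=5
t=7: arr=0 -> substrate=0 bound=1 product=6
t=8: arr=2 -> substrate=0 bound=2 product=7
t=9: arr=0 -> substrate=0 bound=2 product=7
t=10: arr=0 -> substrate=0 bound=0 product=9
t=11: arr=3 -> substrate=1 bound=2 product=9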